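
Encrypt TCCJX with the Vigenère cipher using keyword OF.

HHQOL

Repeat the key across the message: OFOFO
T(19)+O(14): 33≡7 → H
C(2)+F(5): 7 → H
C(2)+O(14): 16 → Q
J(9)+F(5): 14 → O
X(23)+O(14): 37≡11 → L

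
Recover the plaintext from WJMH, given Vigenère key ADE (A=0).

Repeat the key across the ciphertext: ADEA
W(22)−A(0): 22 → W
J(9)−D(3): 6 → G
M(12)−E(4): 8 → I
H(7)−A(0): 7 → H

WGIH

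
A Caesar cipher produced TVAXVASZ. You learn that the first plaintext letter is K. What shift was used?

From the crib: T(19)−K(10)=9, so the shift is 9.

9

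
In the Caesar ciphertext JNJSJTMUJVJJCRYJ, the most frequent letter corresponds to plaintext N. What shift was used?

The most frequent ciphertext letter is J (appears 7 times).
J is position 9; N is position 13.
Shift = -4≡22.

22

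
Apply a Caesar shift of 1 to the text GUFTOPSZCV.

HVGUPQTADW

G(6): 6+1=7 → H
U(20): 20+1=21 → V
F(5): 5+1=6 → G
T(19): 19+1=20 → U
O(14): 14+1=15 → P
P(15): 15+1=16 → Q
S(18): 18+1=19 → T
Z(25): 25+1=26≡0 → A
C(2): 2+1=3 → D
V(21): 21+1=22 → W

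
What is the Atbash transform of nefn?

n(13) → m(12)
e(4) → v(21)
f(5) → u(20)
n(13) → m(12)

mvum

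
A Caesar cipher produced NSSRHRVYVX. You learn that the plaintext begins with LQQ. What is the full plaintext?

LQQPFPTWTV

From the crib: N(13)−L(11)=2, so the shift is 2.
Subtract 2 from each ciphertext letter:
N(13): 13−2=11 → L
S(18): 18−2=16 → Q
S(18): 18−2=16 → Q
R(17): 17−2=15 → P
H(7): 7−2=5 → F
R(17): 17−2=15 → P
V(21): 21−2=19 → T
Y(24): 24−2=22 → W
V(21): 21−2=19 → T
X(23): 23−2=21 → V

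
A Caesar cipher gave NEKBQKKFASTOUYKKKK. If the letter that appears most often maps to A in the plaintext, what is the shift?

The most frequent ciphertext letter is K (appears 7 times).
K is position 10; A is position 0.
Shift = 10.

10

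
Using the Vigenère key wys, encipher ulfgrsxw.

Repeat the key across the message: wyswyswy
u(20)+w(22): 42≡16 → q
l(11)+y(24): 35≡9 → j
f(5)+s(18): 23 → x
g(6)+w(22): 28≡2 → c
r(17)+y(24): 41≡15 → p
s(18)+s(18): 36≡10 → k
x(23)+w(22): 45≡19 → t
w(22)+y(24): 46≡20 → u

qjxcpktu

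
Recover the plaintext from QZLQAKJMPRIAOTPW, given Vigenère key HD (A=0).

Repeat the key across the ciphertext: HDHDHDHDHDHDHDHD
Q(16)−H(7): 9 → J
Z(25)−D(3): 22 → W
L(11)−H(7): 4 → E
Q(16)−D(3): 13 → N
A(0)−H(7): -7≡19 → T
K(10)−D(3): 7 → H
J(9)−H(7): 2 → C
M(12)−D(3): 9 → J
P(15)−H(7): 8 → I
R(17)−D(3): 14 → O
I(8)−H(7): 1 → B
A(0)−D(3): -3≡23 → X
O(14)−H(7): 7 → H
T(19)−D(3): 16 → Q
P(15)−H(7): 8 → I
W(22)−D(3): 19 → T

JWENTHCJIOBXHQIT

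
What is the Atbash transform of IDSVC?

RWHEX

I(8) → R(17)
D(3) → W(22)
S(18) → H(7)
V(21) → E(4)
C(2) → X(23)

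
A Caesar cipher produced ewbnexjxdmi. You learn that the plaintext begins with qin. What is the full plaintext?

qinzqjvjpyu

From the crib: e(4)−q(16)=-12≡14, so the shift is 14.
Subtract 14 from each ciphertext letter:
e(4): 4−14=-10≡16 → q
w(22): 22−14=8 → i
b(1): 1−14=-13≡13 → n
n(13): 13−14=-1≡25 → z
e(4): 4−14=-10≡16 → q
x(23): 23−14=9 → j
j(9): 9−14=-5≡21 → v
x(23): 23−14=9 → j
d(3): 3−14=-11≡15 → p
m(12): 12−14=-2≡24 → y
i(8): 8−14=-6≡20 → u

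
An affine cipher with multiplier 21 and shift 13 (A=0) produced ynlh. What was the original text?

daqw

The inverse of 21 mod 26 is 5, since 21·5=105≡1. Apply D(y)=5·(y−13) mod 26:
y(24): 5·(24−13)=55≡3 → d
n(13): 5·(13−13)=0 → a
l(11): 5·(11−13)=-10≡16 → q
h(7): 5·(7−13)=-30≡22 → w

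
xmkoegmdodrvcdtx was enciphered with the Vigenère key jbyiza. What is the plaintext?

olmgfgdcqvsvtcvp

Repeat the key across the ciphertext: jbyizajbyizajbyi
x(23)−j(9): 14 → o
m(12)−b(1): 11 → l
k(10)−y(24): -14≡12 → m
o(14)−i(8): 6 → g
e(4)−z(25): -21≡5 → f
g(6)−a(0): 6 → g
m(12)−j(9): 3 → d
d(3)−b(1): 2 → c
o(14)−y(24): -10≡16 → q
d(3)−i(8): -5≡21 → v
r(17)−z(25): -8≡18 → s
v(21)−a(0): 21 → v
c(2)−j(9): -7≡19 → t
d(3)−b(1): 2 → c
t(19)−y(24): -5≡21 → v
x(23)−i(8): 15 → p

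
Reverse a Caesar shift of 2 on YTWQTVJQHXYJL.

Y(24): 24−2=22 → W
T(19): 19−2=17 → R
W(22): 22−2=20 → U
Q(16): 16−2=14 → O
T(19): 19−2=17 → R
V(21): 21−2=19 → T
J(9): 9−2=7 → H
Q(16): 16−2=14 → O
H(7): 7−2=5 → F
X(23): 23−2=21 → V
Y(24): 24−2=22 → W
J(9): 9−2=7 → H
L(11): 11−2=9 → J

WRUORTHOFVWHJ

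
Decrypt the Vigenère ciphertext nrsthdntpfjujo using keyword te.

Repeat the key across the ciphertext: tetetetetetete
n(13)−t(19): -6≡20 → u
r(17)−e(4): 13 → n
s(18)−t(19): -1≡25 → z
t(19)−e(4): 15 → p
h(7)−t(19): -12≡14 → o
d(3)−e(4): -1≡25 → z
n(13)−t(19): -6≡20 → u
t(19)−e(4): 15 → p
p(15)−t(19): -4≡22 → w
f(5)−e(4): 1 → b
j(9)−t(19): -10≡16 → q
u(20)−e(4): 16 → q
j(9)−t(19): -10≡16 → q
o(14)−e(4): 10 → k

unzpozupwbqqqk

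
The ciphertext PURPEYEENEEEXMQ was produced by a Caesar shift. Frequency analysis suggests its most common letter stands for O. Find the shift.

The most frequent ciphertext letter is E (appears 6 times).
E is position 4; O is position 14.
Shift = -10≡16.

16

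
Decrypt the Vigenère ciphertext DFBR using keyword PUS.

Repeat the key across the ciphertext: PUSP
D(3)−P(15): -12≡14 → O
F(5)−U(20): -15≡11 → L
B(1)−S(18): -17≡9 → J
R(17)−P(15): 2 → C

OLJC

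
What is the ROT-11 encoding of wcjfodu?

w(22): 22+11=33≡7 → h
c(2): 2+11=13 → n
j(9): 9+11=20 → u
f(5): 5+11=16 → q
o(14): 14+11=25 → z
d(3): 3+11=14 → o
u(20): 20+11=31≡5 → f

hnuqzof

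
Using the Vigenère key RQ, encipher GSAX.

Repeat the key across the message: RQRQ
G(6)+R(17): 23 → X
S(18)+Q(16): 34≡8 → I
A(0)+R(17): 17 → R
X(23)+Q(16): 39≡13 → N

XIRN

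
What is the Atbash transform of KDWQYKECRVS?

K(10) → P(15)
D(3) → W(22)
W(22) → D(3)
Q(16) → J(9)
Y(24) → B(1)
K(10) → P(15)
E(4) → V(21)
C(2) → X(23)
R(17) → I(8)
V(21) → E(4)
S(18) → H(7)

PWDJBPVXIEH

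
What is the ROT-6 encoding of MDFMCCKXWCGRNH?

SJLSIIQDCIMXTN

M(12): 12+6=18 → S
D(3): 3+6=9 → J
F(5): 5+6=11 → L
M(12): 12+6=18 → S
C(2): 2+6=8 → I
C(2): 2+6=8 → I
K(10): 10+6=16 → Q
X(23): 23+6=29≡3 → D
W(22): 22+6=28≡2 → C
C(2): 2+6=8 → I
G(6): 6+6=12 → M
R(17): 17+6=23 → X
N(13): 13+6=19 → T
H(7): 7+6=13 → N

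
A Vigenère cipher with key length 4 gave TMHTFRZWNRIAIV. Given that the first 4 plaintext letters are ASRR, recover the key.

TUQC

Subtract each crib letter from the matching ciphertext letter (mod 26):
T(19)−A(0)=19 → T
M(12)−S(18)=-6≡20 → U
H(7)−R(17)=-10≡16 → Q
T(19)−R(17)=2 → C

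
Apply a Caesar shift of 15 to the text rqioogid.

r(17): 17+15=32≡6 → g
q(16): 16+15=31≡5 → f
i(8): 8+15=23 → x
o(14): 14+15=29≡3 → d
o(14): 14+15=29≡3 → d
g(6): 6+15=21 → v
i(8): 8+15=23 → x
d(3): 3+15=18 → s

gfxddvxs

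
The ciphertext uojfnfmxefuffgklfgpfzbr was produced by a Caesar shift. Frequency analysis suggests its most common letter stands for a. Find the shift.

5

The most frequent ciphertext letter is f (appears 7 times).
f is position 5; a is position 0.
Shift = 5.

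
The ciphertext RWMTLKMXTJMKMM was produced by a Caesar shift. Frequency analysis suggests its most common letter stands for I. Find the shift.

4

The most frequent ciphertext letter is M (appears 5 times).
M is position 12; I is position 8.
Shift = 4.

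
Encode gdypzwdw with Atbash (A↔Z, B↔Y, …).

twbkadwd

g(6) → t(19)
d(3) → w(22)
y(24) → b(1)
p(15) → k(10)
z(25) → a(0)
w(22) → d(3)
d(3) → w(22)
w(22) → d(3)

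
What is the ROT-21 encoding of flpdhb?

agkycw

f(5): 5+21=26≡0 → a
l(11): 11+21=32≡6 → g
p(15): 15+21=36≡10 → k
d(3): 3+21=24 → y
h(7): 7+21=28≡2 → c
b(1): 1+21=22 → w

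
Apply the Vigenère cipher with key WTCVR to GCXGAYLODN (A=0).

Repeat the key across the message: WTCVRWTCVR
G(6)+W(22): 28≡2 → C
C(2)+T(19): 21 → V
X(23)+C(2): 25 → Z
G(6)+V(21): 27≡1 → B
A(0)+R(17): 17 → R
Y(24)+W(22): 46≡20 → U
L(11)+T(19): 30≡4 → E
O(14)+C(2): 16 → Q
D(3)+V(21): 24 → Y
N(13)+R(17): 30≡4 → E

CVZBRUEQYE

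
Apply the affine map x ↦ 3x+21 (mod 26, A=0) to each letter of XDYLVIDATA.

X(23): 3·23+21=90≡12 → M
D(3): 3·3+21=30≡4 → E
Y(24): 3·24+21=93≡15 → P
L(11): 3·11+21=54≡2 → C
V(21): 3·21+21=84≡6 → G
I(8): 3·8+21=45≡19 → T
D(3): 3·3+21=30≡4 → E
A(0): 3·0+21=21 → V
T(19): 3·19+21=78≡0 → A
A(0): 3·0+21=21 → V

MEPCGTEVAV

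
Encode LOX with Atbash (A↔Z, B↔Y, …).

OLC

L(11) → O(14)
O(14) → L(11)
X(23) → C(2)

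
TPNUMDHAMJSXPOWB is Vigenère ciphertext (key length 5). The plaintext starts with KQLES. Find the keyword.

JZCQU

Subtract each crib letter from the matching ciphertext letter (mod 26):
T(19)−K(10)=9 → J
P(15)−Q(16)=-1≡25 → Z
N(13)−L(11)=2 → C
U(20)−E(4)=16 → Q
M(12)−S(18)=-6≡20 → U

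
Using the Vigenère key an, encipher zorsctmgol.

Repeat the key across the message: ananananan
z(25)+a(0): 25 → z
o(14)+n(13): 27≡1 → b
r(17)+a(0): 17 → r
s(18)+n(13): 31≡5 → f
c(2)+a(0): 2 → c
t(19)+n(13): 32≡6 → g
m(12)+a(0): 12 → m
g(6)+n(13): 19 → t
o(14)+a(0): 14 → o
l(11)+n(13): 24 → y

zbrfcgmtoy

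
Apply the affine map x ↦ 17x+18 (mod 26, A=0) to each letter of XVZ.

X(23): 17·23+18=409≡19 → T
V(21): 17·21+18=375≡11 → L
Z(25): 17·25+18=443≡1 → B

TLB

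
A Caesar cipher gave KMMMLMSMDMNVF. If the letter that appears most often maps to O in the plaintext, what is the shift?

24

The most frequent ciphertext letter is M (appears 6 times).
M is position 12; O is position 14.
Shift = -2≡24.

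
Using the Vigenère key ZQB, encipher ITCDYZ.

HJDCOA

Repeat the key across the message: ZQBZQB
I(8)+Z(25): 33≡7 → H
T(19)+Q(16): 35≡9 → J
C(2)+B(1): 3 → D
D(3)+Z(25): 28≡2 → C
Y(24)+Q(16): 40≡14 → O
Z(25)+B(1): 26≡0 → A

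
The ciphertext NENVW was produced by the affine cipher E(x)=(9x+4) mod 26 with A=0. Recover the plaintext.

BABZC

The inverse of 9 mod 26 is 3, since 9·3=27≡1. Apply D(y)=3·(y−4) mod 26:
N(13): 3·(13−4)=27≡1 → B
E(4): 3·(4−4)=0 → A
N(13): 3·(13−4)=27≡1 → B
V(21): 3·(21−4)=51≡25 → Z
W(22): 3·(22−4)=54≡2 → C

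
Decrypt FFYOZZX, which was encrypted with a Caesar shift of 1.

F(5): 5−1=4 → E
F(5): 5−1=4 → E
Y(24): 24−1=23 → X
O(14): 14−1=13 → N
Z(25): 25−1=24 → Y
Z(25): 25−1=24 → Y
X(23): 23−1=22 → W

EEXNYYW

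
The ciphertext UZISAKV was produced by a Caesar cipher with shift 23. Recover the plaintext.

XCLVDNY

U(20): 20−23=-3≡23 → X
Z(25): 25−23=2 → C
I(8): 8−23=-15≡11 → L
S(18): 18−23=-5≡21 → V
A(0): 0−23=-23≡3 → D
K(10): 10−23=-13≡13 → N
V(21): 21−23=-2≡24 → Y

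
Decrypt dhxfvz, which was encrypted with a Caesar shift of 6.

xbrzpt

d(3): 3−6=-3≡23 → x
h(7): 7−6=1 → b
x(23): 23−6=17 → r
f(5): 5−6=-1≡25 → z
v(21): 21−6=15 → p
z(25): 25−6=19 → t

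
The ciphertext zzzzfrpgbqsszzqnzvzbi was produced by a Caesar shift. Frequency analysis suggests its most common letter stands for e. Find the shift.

21

The most frequent ciphertext letter is z (appears 8 times).
z is position 25; e is position 4.
Shift = 21.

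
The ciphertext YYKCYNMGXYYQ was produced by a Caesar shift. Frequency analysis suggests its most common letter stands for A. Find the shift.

24

The most frequent ciphertext letter is Y (appears 5 times).
Y is position 24; A is position 0.
Shift = 24.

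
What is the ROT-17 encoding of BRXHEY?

B(1): 1+17=18 → S
R(17): 17+17=34≡8 → I
X(23): 23+17=40≡14 → O
H(7): 7+17=24 → Y
E(4): 4+17=21 → V
Y(24): 24+17=41≡15 → P

SIOYVP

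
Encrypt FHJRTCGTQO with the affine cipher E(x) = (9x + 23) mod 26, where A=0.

F(5): 9·5+23=68≡16 → Q
H(7): 9·7+23=86≡8 → I
J(9): 9·9+23=104≡0 → A
R(17): 9·17+23=176≡20 → U
T(19): 9·19+23=194≡12 → M
C(2): 9·2+23=41≡15 → P
G(6): 9·6+23=77≡25 → Z
T(19): 9·19+23=194≡12 → M
Q(16): 9·16+23=167≡11 → L
O(14): 9·14+23=149≡19 → T

QIAUMPZMLT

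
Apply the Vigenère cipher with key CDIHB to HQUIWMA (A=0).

Repeat the key across the message: CDIHBCD
H(7)+C(2): 9 → J
Q(16)+D(3): 19 → T
U(20)+I(8): 28≡2 → C
I(8)+H(7): 15 → P
W(22)+B(1): 23 → X
M(12)+C(2): 14 → O
A(0)+D(3): 3 → D

JTCPXOD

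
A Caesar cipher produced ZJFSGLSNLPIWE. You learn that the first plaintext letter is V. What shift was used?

From the crib: Z(25)−V(21)=4, so the shift is 4.

4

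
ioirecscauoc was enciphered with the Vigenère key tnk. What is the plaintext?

Repeat the key across the ciphertext: tnktnktnktnk
i(8)−t(19): -11≡15 → p
o(14)−n(13): 1 → b
i(8)−k(10): -2≡24 → y
r(17)−t(19): -2≡24 → y
e(4)−n(13): -9≡17 → r
c(2)−k(10): -8≡18 → s
s(18)−t(19): -1≡25 → z
c(2)−n(13): -11≡15 → p
a(0)−k(10): -10≡16 → q
u(20)−t(19): 1 → b
o(14)−n(13): 1 → b
c(2)−k(10): -8≡18 → s

pbyyrszpqbbs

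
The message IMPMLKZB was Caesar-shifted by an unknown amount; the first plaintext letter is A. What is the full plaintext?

From the crib: I(8)−A(0)=8, so the shift is 8.
Subtract 8 from each ciphertext letter:
I(8): 8−8=0 → A
M(12): 12−8=4 → E
P(15): 15−8=7 → H
M(12): 12−8=4 → E
L(11): 11−8=3 → D
K(10): 10−8=2 → C
Z(25): 25−8=17 → R
B(1): 1−8=-7≡19 → T

AEHEDCRT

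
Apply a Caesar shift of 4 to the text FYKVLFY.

F(5): 5+4=9 → J
Y(24): 24+4=28≡2 → C
K(10): 10+4=14 → O
V(21): 21+4=25 → Z
L(11): 11+4=15 → P
F(5): 5+4=9 → J
Y(24): 24+4=28≡2 → C

JCOZPJC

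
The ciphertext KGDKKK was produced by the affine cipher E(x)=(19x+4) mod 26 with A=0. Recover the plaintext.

The inverse of 19 mod 26 is 11, since 19·11=209≡1. Apply D(y)=11·(y−4) mod 26:
K(10): 11·(10−4)=66≡14 → O
G(6): 11·(6−4)=22 → W
D(3): 11·(3−4)=-11≡15 → P
K(10): 11·(10−4)=66≡14 → O
K(10): 11·(10−4)=66≡14 → O
K(10): 11·(10−4)=66≡14 → O

OWPOOO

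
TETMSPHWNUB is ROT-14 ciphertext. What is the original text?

FQFYEBTIZGN

T(19): 19−14=5 → F
E(4): 4−14=-10≡16 → Q
T(19): 19−14=5 → F
M(12): 12−14=-2≡24 → Y
S(18): 18−14=4 → E
P(15): 15−14=1 → B
H(7): 7−14=-7≡19 → T
W(22): 22−14=8 → I
N(13): 13−14=-1≡25 → Z
U(20): 20−14=6 → G
B(1): 1−14=-13≡13 → N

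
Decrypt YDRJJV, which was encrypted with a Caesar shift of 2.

Y(24): 24−2=22 → W
D(3): 3−2=1 → B
R(17): 17−2=15 → P
J(9): 9−2=7 → H
J(9): 9−2=7 → H
V(21): 21−2=19 → T

WBPHHT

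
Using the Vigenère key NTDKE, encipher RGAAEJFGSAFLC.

EZDKIWYJCESEF

Repeat the key across the message: NTDKENTDKENTD
R(17)+N(13): 30≡4 → E
G(6)+T(19): 25 → Z
A(0)+D(3): 3 → D
A(0)+K(10): 10 → K
E(4)+E(4): 8 → I
J(9)+N(13): 22 → W
F(5)+T(19): 24 → Y
G(6)+D(3): 9 → J
S(18)+K(10): 28≡2 → C
A(0)+E(4): 4 → E
F(5)+N(13): 18 → S
L(11)+T(19): 30≡4 → E
C(2)+D(3): 5 → F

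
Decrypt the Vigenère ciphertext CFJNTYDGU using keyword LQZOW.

RPKZXNNHG

Repeat the key across the ciphertext: LQZOWLQZO
C(2)−L(11): -9≡17 → R
F(5)−Q(16): -11≡15 → P
J(9)−Z(25): -16≡10 → K
N(13)−O(14): -1≡25 → Z
T(19)−W(22): -3≡23 → X
Y(24)−L(11): 13 → N
D(3)−Q(16): -13≡13 → N
G(6)−Z(25): -19≡7 → H
U(20)−O(14): 6 → G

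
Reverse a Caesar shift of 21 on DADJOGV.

IFIOTLA

D(3): 3−21=-18≡8 → I
A(0): 0−21=-21≡5 → F
D(3): 3−21=-18≡8 → I
J(9): 9−21=-12≡14 → O
O(14): 14−21=-7≡19 → T
G(6): 6−21=-15≡11 → L
V(21): 21−21=0 → A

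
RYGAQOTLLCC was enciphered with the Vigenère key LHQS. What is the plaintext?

Repeat the key across the ciphertext: LHQSLHQSLHQ
R(17)−L(11): 6 → G
Y(24)−H(7): 17 → R
G(6)−Q(16): -10≡16 → Q
A(0)−S(18): -18≡8 → I
Q(16)−L(11): 5 → F
O(14)−H(7): 7 → H
T(19)−Q(16): 3 → D
L(11)−S(18): -7≡19 → T
L(11)−L(11): 0 → A
C(2)−H(7): -5≡21 → V
C(2)−Q(16): -14≡12 → M

GRQIFHDTAVM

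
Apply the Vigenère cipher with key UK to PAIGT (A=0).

JKCQN

Repeat the key across the message: UKUKU
P(15)+U(20): 35≡9 → J
A(0)+K(10): 10 → K
I(8)+U(20): 28≡2 → C
G(6)+K(10): 16 → Q
T(19)+U(20): 39≡13 → N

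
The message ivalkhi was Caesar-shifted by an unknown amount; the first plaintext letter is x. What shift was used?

11

From the crib: i(8)−x(23)=-15≡11, so the shift is 11.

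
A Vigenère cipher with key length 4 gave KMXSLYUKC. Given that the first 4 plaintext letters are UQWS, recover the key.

QWBA

Subtract each crib letter from the matching ciphertext letter (mod 26):
K(10)−U(20)=-10≡16 → Q
M(12)−Q(16)=-4≡22 → W
X(23)−W(22)=1 → B
S(18)−S(18)=0 → A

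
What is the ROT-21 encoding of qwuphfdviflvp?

lrpkcayqdagqk

q(16): 16+21=37≡11 → l
w(22): 22+21=43≡17 → r
u(20): 20+21=41≡15 → p
p(15): 15+21=36≡10 → k
h(7): 7+21=28≡2 → c
f(5): 5+21=26≡0 → a
d(3): 3+21=24 → y
v(21): 21+21=42≡16 → q
i(8): 8+21=29≡3 → d
f(5): 5+21=26≡0 → a
l(11): 11+21=32≡6 → g
v(21): 21+21=42≡16 → q
p(15): 15+21=36≡10 → k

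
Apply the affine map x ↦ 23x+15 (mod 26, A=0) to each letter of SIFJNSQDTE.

S(18): 23·18+15=429≡13 → N
I(8): 23·8+15=199≡17 → R
F(5): 23·5+15=130≡0 → A
J(9): 23·9+15=222≡14 → O
N(13): 23·13+15=314≡2 → C
S(18): 23·18+15=429≡13 → N
Q(16): 23·16+15=383≡19 → T
D(3): 23·3+15=84≡6 → G
T(19): 23·19+15=452≡10 → K
E(4): 23·4+15=107≡3 → D

NRAOCNTGKD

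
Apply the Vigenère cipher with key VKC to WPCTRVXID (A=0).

Repeat the key across the message: VKCVKCVKC
W(22)+V(21): 43≡17 → R
P(15)+K(10): 25 → Z
C(2)+C(2): 4 → E
T(19)+V(21): 40≡14 → O
R(17)+K(10): 27≡1 → B
V(21)+C(2): 23 → X
X(23)+V(21): 44≡18 → S
I(8)+K(10): 18 → S
D(3)+C(2): 5 → F

RZEOBXSSF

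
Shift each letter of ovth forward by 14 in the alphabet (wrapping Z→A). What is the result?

cjhv

o(14): 14+14=28≡2 → c
v(21): 21+14=35≡9 → j
t(19): 19+14=33≡7 → h
h(7): 7+14=21 → v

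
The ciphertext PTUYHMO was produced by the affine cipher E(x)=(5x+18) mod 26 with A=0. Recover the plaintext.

The inverse of 5 mod 26 is 21, since 5·21=105≡1. Apply D(y)=21·(y−18) mod 26:
P(15): 21·(15−18)=-63≡15 → P
T(19): 21·(19−18)=21 → V
U(20): 21·(20−18)=42≡16 → Q
Y(24): 21·(24−18)=126≡22 → W
H(7): 21·(7−18)=-231≡3 → D
M(12): 21·(12−18)=-126≡4 → E
O(14): 21·(14−18)=-84≡20 → U

PVQWDEU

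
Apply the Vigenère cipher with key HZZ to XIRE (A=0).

EHQL

Repeat the key across the message: HZZH
X(23)+H(7): 30≡4 → E
I(8)+Z(25): 33≡7 → H
R(17)+Z(25): 42≡16 → Q
E(4)+H(7): 11 → L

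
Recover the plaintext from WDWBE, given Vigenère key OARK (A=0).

Repeat the key across the ciphertext: OARKO
W(22)−O(14): 8 → I
D(3)−A(0): 3 → D
W(22)−R(17): 5 → F
B(1)−K(10): -9≡17 → R
E(4)−O(14): -10≡16 → Q

IDFRQ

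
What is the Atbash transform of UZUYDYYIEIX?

FAFBWBBRVRC

U(20) → F(5)
Z(25) → A(0)
U(20) → F(5)
Y(24) → B(1)
D(3) → W(22)
Y(24) → B(1)
Y(24) → B(1)
I(8) → R(17)
E(4) → V(21)
I(8) → R(17)
X(23) → C(2)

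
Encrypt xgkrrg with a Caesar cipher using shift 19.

x(23): 23+19=42≡16 → q
g(6): 6+19=25 → z
k(10): 10+19=29≡3 → d
r(17): 17+19=36≡10 → k
r(17): 17+19=36≡10 → k
g(6): 6+19=25 → z

qzdkkz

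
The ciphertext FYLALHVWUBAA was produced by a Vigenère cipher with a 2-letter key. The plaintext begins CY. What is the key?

DA

Subtract each crib letter from the matching ciphertext letter (mod 26):
F(5)−C(2)=3 → D
Y(24)−Y(24)=0 → A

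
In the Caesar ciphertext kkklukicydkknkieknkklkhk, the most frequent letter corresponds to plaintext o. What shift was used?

The most frequent ciphertext letter is k (appears 12 times).
k is position 10; o is position 14.
Shift = -4≡22.

22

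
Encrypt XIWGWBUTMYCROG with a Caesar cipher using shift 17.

OZNXNSLKDPTIFX

X(23): 23+17=40≡14 → O
I(8): 8+17=25 → Z
W(22): 22+17=39≡13 → N
G(6): 6+17=23 → X
W(22): 22+17=39≡13 → N
B(1): 1+17=18 → S
U(20): 20+17=37≡11 → L
T(19): 19+17=36≡10 → K
M(12): 12+17=29≡3 → D
Y(24): 24+17=41≡15 → P
C(2): 2+17=19 → T
R(17): 17+17=34≡8 → I
O(14): 14+17=31≡5 → F
G(6): 6+17=23 → X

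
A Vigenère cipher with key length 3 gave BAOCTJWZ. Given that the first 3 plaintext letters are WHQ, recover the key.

Subtract each crib letter from the matching ciphertext letter (mod 26):
B(1)−W(22)=-21≡5 → F
A(0)−H(7)=-7≡19 → T
O(14)−Q(16)=-2≡24 → Y

FTY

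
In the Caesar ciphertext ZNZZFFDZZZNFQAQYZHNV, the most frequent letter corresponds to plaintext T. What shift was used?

6

The most frequent ciphertext letter is Z (appears 7 times).
Z is position 25; T is position 19.
Shift = 6.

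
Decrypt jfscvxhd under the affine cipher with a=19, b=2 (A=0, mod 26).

The inverse of 19 mod 26 is 11, since 19·11=209≡1. Apply D(y)=11·(y−2) mod 26:
j(9): 11·(9−2)=77≡25 → z
f(5): 11·(5−2)=33≡7 → h
s(18): 11·(18−2)=176≡20 → u
c(2): 11·(2−2)=0 → a
v(21): 11·(21−2)=209≡1 → b
x(23): 11·(23−2)=231≡23 → x
h(7): 11·(7−2)=55≡3 → d
d(3): 11·(3−2)=11 → l

zhuabxdl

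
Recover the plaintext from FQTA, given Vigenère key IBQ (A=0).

Repeat the key across the ciphertext: IBQI
F(5)−I(8): -3≡23 → X
Q(16)−B(1): 15 → P
T(19)−Q(16): 3 → D
A(0)−I(8): -8≡18 → S

XPDS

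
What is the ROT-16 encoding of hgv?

h(7): 7+16=23 → x
g(6): 6+16=22 → w
v(21): 21+16=37≡11 → l

xwl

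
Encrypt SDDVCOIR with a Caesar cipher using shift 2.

S(18): 18+2=20 → U
D(3): 3+2=5 → F
D(3): 3+2=5 → F
V(21): 21+2=23 → X
C(2): 2+2=4 → E
O(14): 14+2=16 → Q
I(8): 8+2=10 → K
R(17): 17+2=19 → T

UFFXEQKT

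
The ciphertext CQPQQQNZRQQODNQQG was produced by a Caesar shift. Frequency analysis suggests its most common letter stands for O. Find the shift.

2

The most frequent ciphertext letter is Q (appears 8 times).
Q is position 16; O is position 14.
Shift = 2.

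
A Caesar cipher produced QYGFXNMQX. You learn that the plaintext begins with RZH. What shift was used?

From the crib: Q(16)−R(17)=-1≡25, so the shift is 25.

25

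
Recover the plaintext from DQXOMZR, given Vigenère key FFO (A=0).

Repeat the key across the ciphertext: FFOFFOF
D(3)−F(5): -2≡24 → Y
Q(16)−F(5): 11 → L
X(23)−O(14): 9 → J
O(14)−F(5): 9 → J
M(12)−F(5): 7 → H
Z(25)−O(14): 11 → L
R(17)−F(5): 12 → M

YLJJHLM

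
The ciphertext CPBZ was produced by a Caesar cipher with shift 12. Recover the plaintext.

QDPN

C(2): 2−12=-10≡16 → Q
P(15): 15−12=3 → D
B(1): 1−12=-11≡15 → P
Z(25): 25−12=13 → N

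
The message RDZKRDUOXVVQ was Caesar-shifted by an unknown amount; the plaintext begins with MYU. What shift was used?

5

From the crib: R(17)−M(12)=5, so the shift is 5.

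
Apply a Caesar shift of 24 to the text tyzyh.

rwxwf

t(19): 19+24=43≡17 → r
y(24): 24+24=48≡22 → w
z(25): 25+24=49≡23 → x
y(24): 24+24=48≡22 → w
h(7): 7+24=31≡5 → f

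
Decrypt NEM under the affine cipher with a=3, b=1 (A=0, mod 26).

EBV

The inverse of 3 mod 26 is 9, since 3·9=27≡1. Apply D(y)=9·(y−1) mod 26:
N(13): 9·(13−1)=108≡4 → E
E(4): 9·(4−1)=27≡1 → B
M(12): 9·(12−1)=99≡21 → V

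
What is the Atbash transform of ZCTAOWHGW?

Z(25) → A(0)
C(2) → X(23)
T(19) → G(6)
A(0) → Z(25)
O(14) → L(11)
W(22) → D(3)
H(7) → S(18)
G(6) → T(19)
W(22) → D(3)

AXGZLDSTD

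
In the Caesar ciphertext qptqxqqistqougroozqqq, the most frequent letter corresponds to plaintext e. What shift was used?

The most frequent ciphertext letter is q (appears 8 times).
q is position 16; e is position 4.
Shift = 12.

12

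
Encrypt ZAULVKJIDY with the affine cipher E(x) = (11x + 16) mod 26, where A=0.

FQCHNWLAXU

Z(25): 11·25+16=291≡5 → F
A(0): 11·0+16=16 → Q
U(20): 11·20+16=236≡2 → C
L(11): 11·11+16=137≡7 → H
V(21): 11·21+16=247≡13 → N
K(10): 11·10+16=126≡22 → W
J(9): 11·9+16=115≡11 → L
I(8): 11·8+16=104≡0 → A
D(3): 11·3+16=49≡23 → X
Y(24): 11·24+16=280≡20 → U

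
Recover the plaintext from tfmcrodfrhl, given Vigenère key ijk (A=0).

Repeat the key across the ciphertext: ijkijkijkij
t(19)−i(8): 11 → l
f(5)−j(9): -4≡22 → w
m(12)−k(10): 2 → c
c(2)−i(8): -6≡20 → u
r(17)−j(9): 8 → i
o(14)−k(10): 4 → e
d(3)−i(8): -5≡21 → v
f(5)−j(9): -4≡22 → w
r(17)−k(10): 7 → h
h(7)−i(8): -1≡25 → z
l(11)−j(9): 2 → c

lwcuievwhzc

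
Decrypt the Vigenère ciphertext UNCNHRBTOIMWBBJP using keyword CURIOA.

STLFTRZZXAYWZHSH

Repeat the key across the ciphertext: CURIOACURIOACURI
U(20)−C(2): 18 → S
N(13)−U(20): -7≡19 → T
C(2)−R(17): -15≡11 → L
N(13)−I(8): 5 → F
H(7)−O(14): -7≡19 → T
R(17)−A(0): 17 → R
B(1)−C(2): -1≡25 → Z
T(19)−U(20): -1≡25 → Z
O(14)−R(17): -3≡23 → X
I(8)−I(8): 0 → A
M(12)−O(14): -2≡24 → Y
W(22)−A(0): 22 → W
B(1)−C(2): -1≡25 → Z
B(1)−U(20): -19≡7 → H
J(9)−R(17): -8≡18 → S
P(15)−I(8): 7 → H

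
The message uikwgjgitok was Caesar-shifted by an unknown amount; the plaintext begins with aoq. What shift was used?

From the crib: u(20)−a(0)=20, so the shift is 20.

20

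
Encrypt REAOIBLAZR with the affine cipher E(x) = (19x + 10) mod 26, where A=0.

VIKQGDLKRV

R(17): 19·17+10=333≡21 → V
E(4): 19·4+10=86≡8 → I
A(0): 19·0+10=10 → K
O(14): 19·14+10=276≡16 → Q
I(8): 19·8+10=162≡6 → G
B(1): 19·1+10=29≡3 → D
L(11): 19·11+10=219≡11 → L
A(0): 19·0+10=10 → K
Z(25): 19·25+10=485≡17 → R
R(17): 19·17+10=333≡21 → V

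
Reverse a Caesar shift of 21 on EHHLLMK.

E(4): 4−21=-17≡9 → J
H(7): 7−21=-14≡12 → M
H(7): 7−21=-14≡12 → M
L(11): 11−21=-10≡16 → Q
L(11): 11−21=-10≡16 → Q
M(12): 12−21=-9≡17 → R
K(10): 10−21=-11≡15 → P

JMMQQRP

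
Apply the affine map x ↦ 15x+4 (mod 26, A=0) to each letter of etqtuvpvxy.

e(4): 15·4+4=64≡12 → m
t(19): 15·19+4=289≡3 → d
q(16): 15·16+4=244≡10 → k
t(19): 15·19+4=289≡3 → d
u(20): 15·20+4=304≡18 → s
v(21): 15·21+4=319≡7 → h
p(15): 15·15+4=229≡21 → v
v(21): 15·21+4=319≡7 → h
x(23): 15·23+4=349≡11 → l
y(24): 15·24+4=364≡0 → a

mdkdshvhla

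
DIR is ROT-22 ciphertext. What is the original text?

HMV

D(3): 3−22=-19≡7 → H
I(8): 8−22=-14≡12 → M
R(17): 17−22=-5≡21 → V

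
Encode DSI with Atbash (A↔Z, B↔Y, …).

WHR

D(3) → W(22)
S(18) → H(7)
I(8) → R(17)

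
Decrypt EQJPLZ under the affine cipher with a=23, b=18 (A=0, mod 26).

WSDBLP

The inverse of 23 mod 26 is 17, since 23·17=391≡1. Apply D(y)=17·(y−18) mod 26:
E(4): 17·(4−18)=-238≡22 → W
Q(16): 17·(16−18)=-34≡18 → S
J(9): 17·(9−18)=-153≡3 → D
P(15): 17·(15−18)=-51≡1 → B
L(11): 17·(11−18)=-119≡11 → L
Z(25): 17·(25−18)=119≡15 → P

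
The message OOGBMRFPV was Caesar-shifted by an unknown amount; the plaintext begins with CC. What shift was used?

From the crib: O(14)−C(2)=12, so the shift is 12.

12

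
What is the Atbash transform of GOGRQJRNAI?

G(6) → T(19)
O(14) → L(11)
G(6) → T(19)
R(17) → I(8)
Q(16) → J(9)
J(9) → Q(16)
R(17) → I(8)
N(13) → M(12)
A(0) → Z(25)
I(8) → R(17)

TLTIJQIMZR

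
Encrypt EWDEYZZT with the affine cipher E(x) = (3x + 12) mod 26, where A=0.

E(4): 3·4+12=24 → Y
W(22): 3·22+12=78≡0 → A
D(3): 3·3+12=21 → V
E(4): 3·4+12=24 → Y
Y(24): 3·24+12=84≡6 → G
Z(25): 3·25+12=87≡9 → J
Z(25): 3·25+12=87≡9 → J
T(19): 3·19+12=69≡17 → R

YAVYGJJR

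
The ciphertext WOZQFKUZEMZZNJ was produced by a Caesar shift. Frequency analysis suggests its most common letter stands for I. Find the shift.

17

The most frequent ciphertext letter is Z (appears 4 times).
Z is position 25; I is position 8.
Shift = 17.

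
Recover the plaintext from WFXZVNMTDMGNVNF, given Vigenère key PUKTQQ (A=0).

Repeat the key across the ciphertext: PUKTQQPUKTQQPUK
W(22)−P(15): 7 → H
F(5)−U(20): -15≡11 → L
X(23)−K(10): 13 → N
Z(25)−T(19): 6 → G
V(21)−Q(16): 5 → F
N(13)−Q(16): -3≡23 → X
M(12)−P(15): -3≡23 → X
T(19)−U(20): -1≡25 → Z
D(3)−K(10): -7≡19 → T
M(12)−T(19): -7≡19 → T
G(6)−Q(16): -10≡16 → Q
N(13)−Q(16): -3≡23 → X
V(21)−P(15): 6 → G
N(13)−U(20): -7≡19 → T
F(5)−K(10): -5≡21 → V

HLNGFXXZTTQXGTV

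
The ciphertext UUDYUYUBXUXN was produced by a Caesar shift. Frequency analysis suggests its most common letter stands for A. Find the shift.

20

The most frequent ciphertext letter is U (appears 5 times).
U is position 20; A is position 0.
Shift = 20.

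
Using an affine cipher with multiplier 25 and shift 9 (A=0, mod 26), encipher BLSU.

IYRP

B(1): 25·1+9=34≡8 → I
L(11): 25·11+9=284≡24 → Y
S(18): 25·18+9=459≡17 → R
U(20): 25·20+9=509≡15 → P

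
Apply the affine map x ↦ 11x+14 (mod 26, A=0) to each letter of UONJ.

AMBJ

U(20): 11·20+14=234≡0 → A
O(14): 11·14+14=168≡12 → M
N(13): 11·13+14=157≡1 → B
J(9): 11·9+14=113≡9 → J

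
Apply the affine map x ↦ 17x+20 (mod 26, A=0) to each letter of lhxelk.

l(11): 17·11+20=207≡25 → z
h(7): 17·7+20=139≡9 → j
x(23): 17·23+20=411≡21 → v
e(4): 17·4+20=88≡10 → k
l(11): 17·11+20=207≡25 → z
k(10): 17·10+20=190≡8 → i

zjvkzi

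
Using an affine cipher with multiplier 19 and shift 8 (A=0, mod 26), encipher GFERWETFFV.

G(6): 19·6+8=122≡18 → S
F(5): 19·5+8=103≡25 → Z
E(4): 19·4+8=84≡6 → G
R(17): 19·17+8=331≡19 → T
W(22): 19·22+8=426≡10 → K
E(4): 19·4+8=84≡6 → G
T(19): 19·19+8=369≡5 → F
F(5): 19·5+8=103≡25 → Z
F(5): 19·5+8=103≡25 → Z
V(21): 19·21+8=407≡17 → R

SZGTKGFZZR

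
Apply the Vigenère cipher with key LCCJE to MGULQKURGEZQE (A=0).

XIWUUVWTPIKSG

Repeat the key across the message: LCCJELCCJELCC
M(12)+L(11): 23 → X
G(6)+C(2): 8 → I
U(20)+C(2): 22 → W
L(11)+J(9): 20 → U
Q(16)+E(4): 20 → U
K(10)+L(11): 21 → V
U(20)+C(2): 22 → W
R(17)+C(2): 19 → T
G(6)+J(9): 15 → P
E(4)+E(4): 8 → I
Z(25)+L(11): 36≡10 → K
Q(16)+C(2): 18 → S
E(4)+C(2): 6 → G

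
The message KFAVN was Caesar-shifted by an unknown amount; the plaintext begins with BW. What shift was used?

9

From the crib: K(10)−B(1)=9, so the shift is 9.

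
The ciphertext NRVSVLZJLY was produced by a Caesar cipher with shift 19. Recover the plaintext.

UYCZCSGQSF

N(13): 13−19=-6≡20 → U
R(17): 17−19=-2≡24 → Y
V(21): 21−19=2 → C
S(18): 18−19=-1≡25 → Z
V(21): 21−19=2 → C
L(11): 11−19=-8≡18 → S
Z(25): 25−19=6 → G
J(9): 9−19=-10≡16 → Q
L(11): 11−19=-8≡18 → S
Y(24): 24−19=5 → F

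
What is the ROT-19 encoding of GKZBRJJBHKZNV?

G(6): 6+19=25 → Z
K(10): 10+19=29≡3 → D
Z(25): 25+19=44≡18 → S
B(1): 1+19=20 → U
R(17): 17+19=36≡10 → K
J(9): 9+19=28≡2 → C
J(9): 9+19=28≡2 → C
B(1): 1+19=20 → U
H(7): 7+19=26≡0 → A
K(10): 10+19=29≡3 → D
Z(25): 25+19=44≡18 → S
N(13): 13+19=32≡6 → G
V(21): 21+19=40≡14 → O

ZDSUKCCUADSGO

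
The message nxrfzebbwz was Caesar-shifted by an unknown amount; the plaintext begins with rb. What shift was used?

22

From the crib: n(13)−r(17)=-4≡22, so the shift is 22.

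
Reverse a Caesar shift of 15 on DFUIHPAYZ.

OQFTSALJK

D(3): 3−15=-12≡14 → O
F(5): 5−15=-10≡16 → Q
U(20): 20−15=5 → F
I(8): 8−15=-7≡19 → T
H(7): 7−15=-8≡18 → S
P(15): 15−15=0 → A
A(0): 0−15=-15≡11 → L
Y(24): 24−15=9 → J
Z(25): 25−15=10 → K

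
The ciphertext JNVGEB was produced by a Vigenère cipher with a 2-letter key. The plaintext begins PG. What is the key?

Subtract each crib letter from the matching ciphertext letter (mod 26):
J(9)−P(15)=-6≡20 → U
N(13)−G(6)=7 → H

UH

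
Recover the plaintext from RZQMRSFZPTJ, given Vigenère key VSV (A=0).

Repeat the key across the ciphertext: VSVVSVVSVVS
R(17)−V(21): -4≡22 → W
Z(25)−S(18): 7 → H
Q(16)−V(21): -5≡21 → V
M(12)−V(21): -9≡17 → R
R(17)−S(18): -1≡25 → Z
S(18)−V(21): -3≡23 → X
F(5)−V(21): -16≡10 → K
Z(25)−S(18): 7 → H
P(15)−V(21): -6≡20 → U
T(19)−V(21): -2≡24 → Y
J(9)−S(18): -9≡17 → R

WHVRZXKHUYR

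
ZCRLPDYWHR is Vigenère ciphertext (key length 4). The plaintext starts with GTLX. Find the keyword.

Subtract each crib letter from the matching ciphertext letter (mod 26):
Z(25)−G(6)=19 → T
C(2)−T(19)=-17≡9 → J
R(17)−L(11)=6 → G
L(11)−X(23)=-12≡14 → O

TJGO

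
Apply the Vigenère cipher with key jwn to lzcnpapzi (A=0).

Repeat the key across the message: jwnjwnjwn
l(11)+j(9): 20 → u
z(25)+w(22): 47≡21 → v
c(2)+n(13): 15 → p
n(13)+j(9): 22 → w
p(15)+w(22): 37≡11 → l
a(0)+n(13): 13 → n
p(15)+j(9): 24 → y
z(25)+w(22): 47≡21 → v
i(8)+n(13): 21 → v

uvpwlnyvv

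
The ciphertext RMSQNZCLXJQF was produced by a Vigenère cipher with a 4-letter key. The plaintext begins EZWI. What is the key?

Subtract each crib letter from the matching ciphertext letter (mod 26):
R(17)−E(4)=13 → N
M(12)−Z(25)=-13≡13 → N
S(18)−W(22)=-4≡22 → W
Q(16)−I(8)=8 → I

NNWI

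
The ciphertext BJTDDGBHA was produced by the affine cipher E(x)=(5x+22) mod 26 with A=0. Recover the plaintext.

The inverse of 5 mod 26 is 21, since 5·21=105≡1. Apply D(y)=21·(y−22) mod 26:
B(1): 21·(1−22)=-441≡1 → B
J(9): 21·(9−22)=-273≡13 → N
T(19): 21·(19−22)=-63≡15 → P
D(3): 21·(3−22)=-399≡17 → R
D(3): 21·(3−22)=-399≡17 → R
G(6): 21·(6−22)=-336≡2 → C
B(1): 21·(1−22)=-441≡1 → B
H(7): 21·(7−22)=-315≡23 → X
A(0): 21·(0−22)=-462≡6 → G

BNPRRCBXG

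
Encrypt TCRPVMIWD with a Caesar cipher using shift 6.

ZIXVBSOCJ

T(19): 19+6=25 → Z
C(2): 2+6=8 → I
R(17): 17+6=23 → X
P(15): 15+6=21 → V
V(21): 21+6=27≡1 → B
M(12): 12+6=18 → S
I(8): 8+6=14 → O
W(22): 22+6=28≡2 → C
D(3): 3+6=9 → J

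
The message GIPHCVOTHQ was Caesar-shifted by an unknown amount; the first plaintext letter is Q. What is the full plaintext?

QSZRMFYDRA

From the crib: G(6)−Q(16)=-10≡16, so the shift is 16.
Subtract 16 from each ciphertext letter:
G(6): 6−16=-10≡16 → Q
I(8): 8−16=-8≡18 → S
P(15): 15−16=-1≡25 → Z
H(7): 7−16=-9≡17 → R
C(2): 2−16=-14≡12 → M
V(21): 21−16=5 → F
O(14): 14−16=-2≡24 → Y
T(19): 19−16=3 → D
H(7): 7−16=-9≡17 → R
Q(16): 16−16=0 → A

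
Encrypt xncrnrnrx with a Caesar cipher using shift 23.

ukzokokou

x(23): 23+23=46≡20 → u
n(13): 13+23=36≡10 → k
c(2): 2+23=25 → z
r(17): 17+23=40≡14 → o
n(13): 13+23=36≡10 → k
r(17): 17+23=40≡14 → o
n(13): 13+23=36≡10 → k
r(17): 17+23=40≡14 → o
x(23): 23+23=46≡20 → u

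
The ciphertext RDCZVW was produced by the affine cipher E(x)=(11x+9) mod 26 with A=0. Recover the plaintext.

The inverse of 11 mod 26 is 19, since 11·19=209≡1. Apply D(y)=19·(y−9) mod 26:
R(17): 19·(17−9)=152≡22 → W
D(3): 19·(3−9)=-114≡16 → Q
C(2): 19·(2−9)=-133≡23 → X
Z(25): 19·(25−9)=304≡18 → S
V(21): 19·(21−9)=228≡20 → U
W(22): 19·(22−9)=247≡13 → N

WQXSUN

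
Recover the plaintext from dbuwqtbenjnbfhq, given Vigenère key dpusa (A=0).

Repeat the key across the ciphertext: dpusadpusadpusa
d(3)−d(3): 0 → a
b(1)−p(15): -14≡12 → m
u(20)−u(20): 0 → a
w(22)−s(18): 4 → e
q(16)−a(0): 16 → q
t(19)−d(3): 16 → q
b(1)−p(15): -14≡12 → m
e(4)−u(20): -16≡10 → k
n(13)−s(18): -5≡21 → v
j(9)−a(0): 9 → j
n(13)−d(3): 10 → k
b(1)−p(15): -14≡12 → m
f(5)−u(20): -15≡11 → l
h(7)−s(18): -11≡15 → p
q(16)−a(0): 16 → q

amaeqqmkvjkmlpq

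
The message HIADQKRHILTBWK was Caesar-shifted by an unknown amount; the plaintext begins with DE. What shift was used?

From the crib: H(7)−D(3)=4, so the shift is 4.

4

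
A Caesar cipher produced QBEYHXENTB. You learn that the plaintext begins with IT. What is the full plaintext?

From the crib: Q(16)−I(8)=8, so the shift is 8.
Subtract 8 from each ciphertext letter:
Q(16): 16−8=8 → I
B(1): 1−8=-7≡19 → T
E(4): 4−8=-4≡22 → W
Y(24): 24−8=16 → Q
H(7): 7−8=-1≡25 → Z
X(23): 23−8=15 → P
E(4): 4−8=-4≡22 → W
N(13): 13−8=5 → F
T(19): 19−8=11 → L
B(1): 1−8=-7≡19 → T

ITWQZPWFLT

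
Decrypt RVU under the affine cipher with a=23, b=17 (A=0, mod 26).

The inverse of 23 mod 26 is 17, since 23·17=391≡1. Apply D(y)=17·(y−17) mod 26:
R(17): 17·(17−17)=0 → A
V(21): 17·(21−17)=68≡16 → Q
U(20): 17·(20−17)=51≡25 → Z

AQZ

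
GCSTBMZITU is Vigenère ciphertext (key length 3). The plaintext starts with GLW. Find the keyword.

Subtract each crib letter from the matching ciphertext letter (mod 26):
G(6)−G(6)=0 → A
C(2)−L(11)=-9≡17 → R
S(18)−W(22)=-4≡22 → W

ARW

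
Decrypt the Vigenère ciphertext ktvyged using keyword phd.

Repeat the key across the ciphertext: phdphdp
k(10)−p(15): -5≡21 → v
t(19)−h(7): 12 → m
v(21)−d(3): 18 → s
y(24)−p(15): 9 → j
g(6)−h(7): -1≡25 → z
e(4)−d(3): 1 → b
d(3)−p(15): -12≡14 → o

vmsjzbo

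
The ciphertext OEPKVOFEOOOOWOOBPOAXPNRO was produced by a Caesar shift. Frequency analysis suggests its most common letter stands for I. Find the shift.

6

The most frequent ciphertext letter is O (appears 10 times).
O is position 14; I is position 8.
Shift = 6.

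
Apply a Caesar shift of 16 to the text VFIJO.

LVYZE

V(21): 21+16=37≡11 → L
F(5): 5+16=21 → V
I(8): 8+16=24 → Y
J(9): 9+16=25 → Z
O(14): 14+16=30≡4 → E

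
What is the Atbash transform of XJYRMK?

CQBINP

X(23) → C(2)
J(9) → Q(16)
Y(24) → B(1)
R(17) → I(8)
M(12) → N(13)
K(10) → P(15)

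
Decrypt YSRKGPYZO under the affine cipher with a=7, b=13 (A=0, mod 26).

JXIHZEJYP

The inverse of 7 mod 26 is 15, since 7·15=105≡1. Apply D(y)=15·(y−13) mod 26:
Y(24): 15·(24−13)=165≡9 → J
S(18): 15·(18−13)=75≡23 → X
R(17): 15·(17−13)=60≡8 → I
K(10): 15·(10−13)=-45≡7 → H
G(6): 15·(6−13)=-105≡25 → Z
P(15): 15·(15−13)=30≡4 → E
Y(24): 15·(24−13)=165≡9 → J
Z(25): 15·(25−13)=180≡24 → Y
O(14): 15·(14−13)=15 → P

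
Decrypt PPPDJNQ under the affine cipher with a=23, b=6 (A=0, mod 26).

The inverse of 23 mod 26 is 17, since 23·17=391≡1. Apply D(y)=17·(y−6) mod 26:
P(15): 17·(15−6)=153≡23 → X
P(15): 17·(15−6)=153≡23 → X
P(15): 17·(15−6)=153≡23 → X
D(3): 17·(3−6)=-51≡1 → B
J(9): 17·(9−6)=51≡25 → Z
N(13): 17·(13−6)=119≡15 → P
Q(16): 17·(16−6)=170≡14 → O

XXXBZPO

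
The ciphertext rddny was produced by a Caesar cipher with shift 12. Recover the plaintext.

r(17): 17−12=5 → f
d(3): 3−12=-9≡17 → r
d(3): 3−12=-9≡17 → r
n(13): 13−12=1 → b
y(24): 24−12=12 → m

frrbm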